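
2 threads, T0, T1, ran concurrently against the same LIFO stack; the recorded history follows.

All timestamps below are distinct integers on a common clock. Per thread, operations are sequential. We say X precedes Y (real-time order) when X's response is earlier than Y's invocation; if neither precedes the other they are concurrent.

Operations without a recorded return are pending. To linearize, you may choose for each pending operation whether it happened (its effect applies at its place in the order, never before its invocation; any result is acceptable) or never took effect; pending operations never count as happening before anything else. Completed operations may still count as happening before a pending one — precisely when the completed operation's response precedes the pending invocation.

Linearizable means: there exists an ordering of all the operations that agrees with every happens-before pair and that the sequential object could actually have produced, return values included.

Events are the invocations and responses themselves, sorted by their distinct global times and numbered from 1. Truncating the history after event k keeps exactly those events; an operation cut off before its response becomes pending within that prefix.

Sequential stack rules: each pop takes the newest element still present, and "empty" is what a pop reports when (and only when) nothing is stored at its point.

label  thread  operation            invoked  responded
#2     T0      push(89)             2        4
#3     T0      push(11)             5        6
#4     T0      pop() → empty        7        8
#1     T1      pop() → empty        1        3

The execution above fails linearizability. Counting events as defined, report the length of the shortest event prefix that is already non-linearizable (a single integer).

one valid order for events 1..7 is #1, #2, #3:
1. #1 pop() → empty, leaving stack <>
2. #2 push(89), leaving stack <89>
3. #3 push(11), leaving stack <89,11>
adding event 8 (#4 responds at 8) leaves no legal real-time order
take #1, #2, #3, #4: step 4 already fails, because #4 pop() → empty cannot occur there
take #2, #1, #3, #4: step 2 already fails, because #1 pop() → empty cannot occur there

8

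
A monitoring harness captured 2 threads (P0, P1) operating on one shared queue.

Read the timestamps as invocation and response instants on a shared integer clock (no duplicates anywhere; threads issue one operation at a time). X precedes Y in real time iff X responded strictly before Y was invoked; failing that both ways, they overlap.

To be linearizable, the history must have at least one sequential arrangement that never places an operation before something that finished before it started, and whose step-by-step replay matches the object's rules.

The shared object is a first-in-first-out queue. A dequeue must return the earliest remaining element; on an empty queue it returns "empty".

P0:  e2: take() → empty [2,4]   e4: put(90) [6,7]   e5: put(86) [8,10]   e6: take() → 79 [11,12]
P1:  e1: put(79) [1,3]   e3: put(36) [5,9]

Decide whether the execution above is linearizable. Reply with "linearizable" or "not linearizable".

witness order: e2, e1, e3, e4, e5, e6
after step 1 (e2 take() → empty): queue <>
after step 2 (e1 put(79)): queue <79>
after step 3 (e3 put(36)): queue <79,36>
after step 4 (e4 put(90)): queue <79,36,90>
after step 5 (e5 put(86)): queue <79,36,90,86>
after step 6 (e6 take() → 79): queue <36,90,86>

linearizable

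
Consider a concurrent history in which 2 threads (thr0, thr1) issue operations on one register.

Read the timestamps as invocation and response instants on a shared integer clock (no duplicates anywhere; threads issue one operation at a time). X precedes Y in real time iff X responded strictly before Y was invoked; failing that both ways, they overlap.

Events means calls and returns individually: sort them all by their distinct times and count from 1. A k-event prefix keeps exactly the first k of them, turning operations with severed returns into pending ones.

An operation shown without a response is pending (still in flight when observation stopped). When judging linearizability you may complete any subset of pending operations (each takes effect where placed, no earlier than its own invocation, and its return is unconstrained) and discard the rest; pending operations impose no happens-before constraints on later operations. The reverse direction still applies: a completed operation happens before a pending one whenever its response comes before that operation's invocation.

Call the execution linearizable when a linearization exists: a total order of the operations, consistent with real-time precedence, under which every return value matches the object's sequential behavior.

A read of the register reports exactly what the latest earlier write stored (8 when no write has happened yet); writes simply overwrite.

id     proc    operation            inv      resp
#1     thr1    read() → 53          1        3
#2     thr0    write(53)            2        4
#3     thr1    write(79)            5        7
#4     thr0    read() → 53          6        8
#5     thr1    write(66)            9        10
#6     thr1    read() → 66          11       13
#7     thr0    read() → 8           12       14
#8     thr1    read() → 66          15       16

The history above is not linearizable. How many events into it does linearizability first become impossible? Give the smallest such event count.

a valid linearization of events 1..13 exists, for instance #2, #1, #4, #3, #5, #6:
after step 1 (#2 write(53)): value 53
after step 2 (#1 read() → 53): value 53
after step 3 (#4 read() → 53): value 53
after step 4 (#3 write(79)): value 79
after step 5 (#5 write(66)): value 66
after step 6 (#6 read() → 66): value 66
include event 14 — #7 responding at 14 — and every candidate order breaks
for example #1, #2, #3, #4, #5, #6, #7 fails at step 1: #1 read() → 53 is not legal there
for example #1, #2, #3, #4, #5, #7, #6 fails at step 1: #1 read() → 53 is not legal there

14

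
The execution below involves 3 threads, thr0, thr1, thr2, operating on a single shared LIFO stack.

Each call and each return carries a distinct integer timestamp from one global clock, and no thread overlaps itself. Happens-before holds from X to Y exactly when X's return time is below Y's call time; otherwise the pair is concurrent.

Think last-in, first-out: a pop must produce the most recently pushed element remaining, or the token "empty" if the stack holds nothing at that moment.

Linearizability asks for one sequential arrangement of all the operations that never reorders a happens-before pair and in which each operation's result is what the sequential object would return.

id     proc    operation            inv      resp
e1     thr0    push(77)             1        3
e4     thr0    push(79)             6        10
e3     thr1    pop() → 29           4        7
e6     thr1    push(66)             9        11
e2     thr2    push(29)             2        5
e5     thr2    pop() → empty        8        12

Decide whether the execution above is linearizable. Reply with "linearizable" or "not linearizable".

not linearizable

already the first 12 events (up to e5's response at time 12) admit no linearization; the first 11 still do
22 orders of the 6 completed LIFO stack ops respect real time; none is legal
for example e1, e2, e3, e4, e5, e6 fails at step 5: e5 pop() → empty is not legal there
for example e1, e2, e3, e4, e6, e5 fails at step 6: e5 pop() → empty is not legal there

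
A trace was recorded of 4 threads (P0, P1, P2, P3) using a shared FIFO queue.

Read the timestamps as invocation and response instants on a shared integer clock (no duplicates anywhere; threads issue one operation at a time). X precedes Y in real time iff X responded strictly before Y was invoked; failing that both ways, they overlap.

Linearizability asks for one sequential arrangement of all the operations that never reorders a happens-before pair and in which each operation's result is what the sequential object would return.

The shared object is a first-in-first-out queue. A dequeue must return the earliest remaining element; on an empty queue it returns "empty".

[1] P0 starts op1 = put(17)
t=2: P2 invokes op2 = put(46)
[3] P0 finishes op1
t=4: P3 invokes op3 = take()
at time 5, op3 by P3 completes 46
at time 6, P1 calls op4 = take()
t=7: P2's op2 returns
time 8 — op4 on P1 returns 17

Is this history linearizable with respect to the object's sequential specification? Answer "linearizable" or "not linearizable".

linearizable

one valid linearization: op2, op1, op3, op4
1. op2 put(46), leaving queue <46>
2. op1 put(17), leaving queue <46,17>
3. op3 take() → 46, leaving queue <17>
4. op4 take() → 17, leaving queue <>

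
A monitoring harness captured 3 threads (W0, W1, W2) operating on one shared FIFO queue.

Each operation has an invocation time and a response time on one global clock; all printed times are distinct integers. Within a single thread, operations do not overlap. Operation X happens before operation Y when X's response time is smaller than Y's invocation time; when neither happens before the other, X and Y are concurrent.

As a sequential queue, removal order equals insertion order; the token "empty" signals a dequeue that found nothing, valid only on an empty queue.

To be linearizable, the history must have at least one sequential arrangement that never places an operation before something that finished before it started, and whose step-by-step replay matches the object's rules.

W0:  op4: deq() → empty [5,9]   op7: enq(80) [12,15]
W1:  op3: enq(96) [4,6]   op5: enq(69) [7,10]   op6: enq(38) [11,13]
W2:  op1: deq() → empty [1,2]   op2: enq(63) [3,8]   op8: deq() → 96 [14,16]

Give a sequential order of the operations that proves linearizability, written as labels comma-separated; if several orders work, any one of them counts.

step 1: op1 deq() → empty — queue <>
step 2: op4 deq() → empty — queue <>
step 3: op3 enq(96) — queue <96>
step 4: op2 enq(63) — queue <96,63>
step 5: op5 enq(69) — queue <96,63,69>
step 6: op6 enq(38) — queue <96,63,69,38>
step 7: op7 enq(80) — queue <96,63,69,38,80>
step 8: op8 deq() → 96 — queue <63,69,38,80>

op1, op4, op3, op2, op5, op6, op7, op8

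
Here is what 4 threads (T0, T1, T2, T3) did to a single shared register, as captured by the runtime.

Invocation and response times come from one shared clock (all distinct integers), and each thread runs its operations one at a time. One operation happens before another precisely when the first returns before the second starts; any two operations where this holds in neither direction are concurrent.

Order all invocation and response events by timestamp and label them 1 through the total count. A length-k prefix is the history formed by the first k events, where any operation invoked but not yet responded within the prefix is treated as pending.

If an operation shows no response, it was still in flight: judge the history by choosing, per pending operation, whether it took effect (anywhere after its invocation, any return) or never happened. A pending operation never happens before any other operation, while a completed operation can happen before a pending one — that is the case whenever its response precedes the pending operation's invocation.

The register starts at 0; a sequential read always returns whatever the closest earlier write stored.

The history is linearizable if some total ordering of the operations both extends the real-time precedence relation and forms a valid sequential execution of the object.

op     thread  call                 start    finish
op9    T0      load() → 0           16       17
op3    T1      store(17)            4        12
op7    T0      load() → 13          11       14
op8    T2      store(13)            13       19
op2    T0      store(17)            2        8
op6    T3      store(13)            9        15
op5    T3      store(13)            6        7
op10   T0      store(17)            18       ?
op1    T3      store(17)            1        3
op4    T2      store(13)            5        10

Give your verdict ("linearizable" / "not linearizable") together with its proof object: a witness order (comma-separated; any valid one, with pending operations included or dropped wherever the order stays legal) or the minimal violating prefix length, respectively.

prefix check: 1..16 passes, 1..17 fails once op9's time-17 response joins
the 8 completed operations admit 109 real-time orders; each fails the register replay
completion choices over the 1 pending operation (op8) were checked; none helps
one such order, op1, op2, op3, op4, op5, op6, op7, op9 (pending dropped), breaks at step 8 where op9 load() → 0 is illegal
one such order, op1, op2, op3, op4, op5, op7, op6, op9 (pending dropped), breaks at step 8 where op9 load() → 0 is illegal

not linearizable — minimal violating prefix: 17 events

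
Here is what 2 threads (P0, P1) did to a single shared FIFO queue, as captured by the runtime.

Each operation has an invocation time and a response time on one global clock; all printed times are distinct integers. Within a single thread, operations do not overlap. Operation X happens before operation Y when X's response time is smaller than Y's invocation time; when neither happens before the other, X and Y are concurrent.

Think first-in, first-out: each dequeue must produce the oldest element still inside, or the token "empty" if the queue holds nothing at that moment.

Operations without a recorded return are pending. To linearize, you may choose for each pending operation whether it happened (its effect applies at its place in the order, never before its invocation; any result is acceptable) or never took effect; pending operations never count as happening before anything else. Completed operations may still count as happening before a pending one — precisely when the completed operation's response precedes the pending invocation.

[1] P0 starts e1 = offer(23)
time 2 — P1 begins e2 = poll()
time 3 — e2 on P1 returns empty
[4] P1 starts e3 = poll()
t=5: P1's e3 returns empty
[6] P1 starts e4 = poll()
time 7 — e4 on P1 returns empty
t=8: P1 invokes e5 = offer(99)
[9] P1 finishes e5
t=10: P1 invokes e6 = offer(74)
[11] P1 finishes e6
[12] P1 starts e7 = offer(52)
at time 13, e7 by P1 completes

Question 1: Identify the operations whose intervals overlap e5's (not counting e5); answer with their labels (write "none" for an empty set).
Answer: e1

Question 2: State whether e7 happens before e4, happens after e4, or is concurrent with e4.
Answer: after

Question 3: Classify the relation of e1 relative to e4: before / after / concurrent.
Answer: concurrent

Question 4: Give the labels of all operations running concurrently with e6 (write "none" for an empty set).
Answer: e1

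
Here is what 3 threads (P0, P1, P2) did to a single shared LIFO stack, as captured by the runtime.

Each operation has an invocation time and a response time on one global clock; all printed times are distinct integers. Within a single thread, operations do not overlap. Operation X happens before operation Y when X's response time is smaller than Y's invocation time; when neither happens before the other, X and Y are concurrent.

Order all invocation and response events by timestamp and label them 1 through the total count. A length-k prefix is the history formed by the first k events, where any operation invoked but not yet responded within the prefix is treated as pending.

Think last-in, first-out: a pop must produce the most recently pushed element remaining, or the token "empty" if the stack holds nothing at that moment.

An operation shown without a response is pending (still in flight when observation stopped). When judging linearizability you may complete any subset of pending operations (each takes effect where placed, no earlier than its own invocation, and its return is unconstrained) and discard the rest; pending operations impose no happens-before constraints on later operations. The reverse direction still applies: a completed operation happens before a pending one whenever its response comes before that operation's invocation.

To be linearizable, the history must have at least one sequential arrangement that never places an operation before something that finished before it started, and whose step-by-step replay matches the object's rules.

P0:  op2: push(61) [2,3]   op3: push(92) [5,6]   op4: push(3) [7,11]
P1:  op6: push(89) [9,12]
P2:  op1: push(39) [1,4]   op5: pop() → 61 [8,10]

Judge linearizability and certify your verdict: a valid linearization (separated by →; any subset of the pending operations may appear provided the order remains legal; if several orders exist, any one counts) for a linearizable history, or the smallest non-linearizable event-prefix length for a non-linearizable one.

already the first 10 events (up to op5's response at time 10) admit no linearization; the first 9 still do
every one of the 2 real-time-consistent orders over 4 completed LIFO stack ops fails the sequential spec
no completion choice of the 2 pending operations (op4, op6) rescues it — every subset was tried
take op1, op2, op3, op5 (pending dropped): step 4 already fails, because op5 pop() → 61 cannot occur there
take op2, op1, op3, op5 (pending dropped): step 4 already fails, because op5 pop() → 61 cannot occur there

not linearizable — minimal violating prefix: 10 events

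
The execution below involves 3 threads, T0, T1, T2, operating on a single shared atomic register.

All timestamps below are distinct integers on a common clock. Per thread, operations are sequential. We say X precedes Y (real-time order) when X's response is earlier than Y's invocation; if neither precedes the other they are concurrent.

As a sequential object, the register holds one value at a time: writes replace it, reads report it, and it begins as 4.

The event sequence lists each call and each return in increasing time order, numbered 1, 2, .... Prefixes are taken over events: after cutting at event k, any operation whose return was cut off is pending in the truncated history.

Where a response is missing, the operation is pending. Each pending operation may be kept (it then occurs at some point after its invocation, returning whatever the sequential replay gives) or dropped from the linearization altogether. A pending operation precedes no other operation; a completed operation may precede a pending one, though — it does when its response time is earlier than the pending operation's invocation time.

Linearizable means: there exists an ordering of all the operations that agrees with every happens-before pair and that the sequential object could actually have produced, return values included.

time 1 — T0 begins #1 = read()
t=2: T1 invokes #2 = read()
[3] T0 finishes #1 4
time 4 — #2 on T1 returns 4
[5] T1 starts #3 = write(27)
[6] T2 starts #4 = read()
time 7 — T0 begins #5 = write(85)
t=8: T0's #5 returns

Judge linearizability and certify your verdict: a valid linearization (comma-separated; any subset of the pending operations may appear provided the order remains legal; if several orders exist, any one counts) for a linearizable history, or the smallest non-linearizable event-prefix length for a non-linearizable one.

after step 1 (#1 read() → 4): value 4
after step 2 (#2 read() → 4): value 4
after step 3 (#3 write(27) (pending, included)): value 27
after step 4 (#4 read() (pending, included)): value 27
after step 5 (#5 write(85)): value 85

linearizable — witness: #1, #2, #3, #4, #5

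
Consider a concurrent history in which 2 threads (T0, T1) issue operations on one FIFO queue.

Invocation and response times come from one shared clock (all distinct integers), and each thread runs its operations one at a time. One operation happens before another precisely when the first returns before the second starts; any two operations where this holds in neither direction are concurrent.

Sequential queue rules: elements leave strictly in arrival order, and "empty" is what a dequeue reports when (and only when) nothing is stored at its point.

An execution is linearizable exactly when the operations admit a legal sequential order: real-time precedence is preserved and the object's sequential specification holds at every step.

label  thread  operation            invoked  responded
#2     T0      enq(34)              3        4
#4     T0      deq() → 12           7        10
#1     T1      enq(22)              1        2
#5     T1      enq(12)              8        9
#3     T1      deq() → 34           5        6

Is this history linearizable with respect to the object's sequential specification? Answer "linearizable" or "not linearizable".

not linearizable

through event 5 a valid linearization exists; event 6 (#3 responding at time 6) ends that
exactly one order of the 3 completed ops respects real time; the FIFO queue replay fails
e.g. #1, #2, #3: illegal at step 3, since #3 deq() → 34 cannot apply there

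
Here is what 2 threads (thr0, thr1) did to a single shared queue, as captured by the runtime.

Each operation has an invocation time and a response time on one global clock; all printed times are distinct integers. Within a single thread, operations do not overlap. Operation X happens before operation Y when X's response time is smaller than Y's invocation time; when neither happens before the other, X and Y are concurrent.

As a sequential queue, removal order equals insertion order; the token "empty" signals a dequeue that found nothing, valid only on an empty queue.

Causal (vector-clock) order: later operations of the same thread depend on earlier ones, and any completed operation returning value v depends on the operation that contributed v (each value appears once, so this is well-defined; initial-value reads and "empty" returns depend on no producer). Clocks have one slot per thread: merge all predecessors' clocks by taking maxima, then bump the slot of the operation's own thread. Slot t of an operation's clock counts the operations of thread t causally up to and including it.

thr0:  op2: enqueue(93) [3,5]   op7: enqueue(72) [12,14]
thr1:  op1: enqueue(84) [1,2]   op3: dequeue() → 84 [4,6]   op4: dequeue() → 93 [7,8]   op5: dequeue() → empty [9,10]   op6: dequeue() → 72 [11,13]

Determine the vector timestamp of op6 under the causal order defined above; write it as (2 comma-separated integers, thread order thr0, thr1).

(2, 5)

root op op1, invoked 1: fresh clock plus thr1's own tick → (0, 1)
root op op2, invoked 3: fresh clock plus thr0's own tick → (1, 0)
merge at op3 (invoked 4): VC(op1)=(0, 1), own-thread bump on thr1 → (0, 2)
merge at op7 (invoked 12): VC(op2)=(1, 0), own-thread bump on thr0 → (2, 0)
merge at op4 (invoked 7): VC(op2)=(1, 0), VC(op3)=(0, 2), own-thread bump on thr1 → (1, 3)
merge at op5 (invoked 9): VC(op4)=(1, 3), own-thread bump on thr1 → (1, 4)
merge at op6 (invoked 11): VC(op5)=(1, 4), VC(op7)=(2, 0), own-thread bump on thr1 → (2, 5)
target: VC(op6) = (2, 5)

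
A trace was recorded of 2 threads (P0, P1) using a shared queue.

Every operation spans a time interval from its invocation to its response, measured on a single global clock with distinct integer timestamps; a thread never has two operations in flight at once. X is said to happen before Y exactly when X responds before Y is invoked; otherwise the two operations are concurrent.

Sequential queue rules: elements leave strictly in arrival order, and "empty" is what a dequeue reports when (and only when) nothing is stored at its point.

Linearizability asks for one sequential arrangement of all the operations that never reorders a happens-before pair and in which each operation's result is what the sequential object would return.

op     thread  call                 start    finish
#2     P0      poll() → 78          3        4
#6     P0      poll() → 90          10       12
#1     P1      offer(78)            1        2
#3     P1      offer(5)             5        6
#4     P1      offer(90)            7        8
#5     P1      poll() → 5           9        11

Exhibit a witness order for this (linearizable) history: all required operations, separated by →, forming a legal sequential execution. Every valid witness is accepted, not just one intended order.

after step 1 (#1 offer(78)): queue <78>
after step 2 (#2 poll() → 78): queue <>
after step 3 (#3 offer(5)): queue <5>
after step 4 (#4 offer(90)): queue <5,90>
after step 5 (#5 poll() → 5): queue <90>
after step 6 (#6 poll() → 90): queue <>

#1 → #2 → #3 → #4 → #5 → #6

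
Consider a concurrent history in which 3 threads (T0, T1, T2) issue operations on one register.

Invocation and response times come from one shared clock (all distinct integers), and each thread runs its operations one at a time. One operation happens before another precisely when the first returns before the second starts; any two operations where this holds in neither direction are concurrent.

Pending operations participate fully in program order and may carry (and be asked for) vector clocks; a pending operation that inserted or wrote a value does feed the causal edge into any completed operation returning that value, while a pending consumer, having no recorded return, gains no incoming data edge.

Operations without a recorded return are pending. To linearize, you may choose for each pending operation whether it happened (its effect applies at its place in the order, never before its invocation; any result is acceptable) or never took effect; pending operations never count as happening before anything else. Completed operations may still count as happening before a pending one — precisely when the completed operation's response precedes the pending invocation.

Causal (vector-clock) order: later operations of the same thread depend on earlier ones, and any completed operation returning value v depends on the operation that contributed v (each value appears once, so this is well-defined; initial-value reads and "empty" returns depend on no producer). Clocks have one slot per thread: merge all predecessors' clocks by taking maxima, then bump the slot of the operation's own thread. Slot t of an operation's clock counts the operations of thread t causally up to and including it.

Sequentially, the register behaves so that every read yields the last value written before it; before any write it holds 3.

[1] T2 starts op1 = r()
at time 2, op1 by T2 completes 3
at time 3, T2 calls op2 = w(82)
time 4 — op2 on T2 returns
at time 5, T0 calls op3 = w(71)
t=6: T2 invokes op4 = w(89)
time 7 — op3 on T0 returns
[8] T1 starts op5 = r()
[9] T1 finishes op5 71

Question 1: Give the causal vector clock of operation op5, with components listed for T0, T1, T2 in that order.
Answer: (1, 1, 0)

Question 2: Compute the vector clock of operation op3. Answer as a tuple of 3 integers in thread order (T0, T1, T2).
Answer: (1, 0, 0)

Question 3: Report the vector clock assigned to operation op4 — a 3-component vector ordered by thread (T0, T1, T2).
Answer: (0, 0, 3)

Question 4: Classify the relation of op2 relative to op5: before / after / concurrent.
Answer: before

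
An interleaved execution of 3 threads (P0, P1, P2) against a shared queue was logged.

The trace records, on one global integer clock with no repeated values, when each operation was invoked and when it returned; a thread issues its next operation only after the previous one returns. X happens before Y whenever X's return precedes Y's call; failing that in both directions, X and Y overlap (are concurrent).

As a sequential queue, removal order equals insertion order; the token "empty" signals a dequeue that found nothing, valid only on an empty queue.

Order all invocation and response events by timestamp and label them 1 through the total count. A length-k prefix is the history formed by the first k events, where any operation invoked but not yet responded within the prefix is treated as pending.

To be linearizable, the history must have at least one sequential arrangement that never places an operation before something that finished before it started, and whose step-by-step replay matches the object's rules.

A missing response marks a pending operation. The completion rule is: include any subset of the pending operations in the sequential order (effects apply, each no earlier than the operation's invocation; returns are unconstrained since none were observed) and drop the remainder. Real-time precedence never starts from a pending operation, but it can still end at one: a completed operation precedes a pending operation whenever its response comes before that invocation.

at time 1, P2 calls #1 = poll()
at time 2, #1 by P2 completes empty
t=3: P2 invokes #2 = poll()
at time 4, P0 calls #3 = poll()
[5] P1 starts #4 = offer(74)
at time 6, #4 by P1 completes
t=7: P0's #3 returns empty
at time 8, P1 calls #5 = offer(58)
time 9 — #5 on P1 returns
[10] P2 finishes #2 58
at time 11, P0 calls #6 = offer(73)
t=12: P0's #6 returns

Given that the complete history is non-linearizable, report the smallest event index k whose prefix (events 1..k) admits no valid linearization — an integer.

10

events 1..9 are still linearizable — one witness is #1, #2, #3, #4, #5:
after step 1 (#1 poll() → empty): queue <>
after step 2 (#2 poll() (pending, included)): queue <>
after step 3 (#3 poll() → empty): queue <>
after step 4 (#4 offer(74)): queue <74>
after step 5 (#5 offer(58)): queue <74,58>
adding event 10 (#2 responds at 10) leaves no legal real-time order
e.g. #1, #2, #3, #4, #5: illegal at step 2, since #2 poll() → 58 cannot apply there
e.g. #1, #2, #4, #3, #5: illegal at step 2, since #2 poll() → 58 cannot apply there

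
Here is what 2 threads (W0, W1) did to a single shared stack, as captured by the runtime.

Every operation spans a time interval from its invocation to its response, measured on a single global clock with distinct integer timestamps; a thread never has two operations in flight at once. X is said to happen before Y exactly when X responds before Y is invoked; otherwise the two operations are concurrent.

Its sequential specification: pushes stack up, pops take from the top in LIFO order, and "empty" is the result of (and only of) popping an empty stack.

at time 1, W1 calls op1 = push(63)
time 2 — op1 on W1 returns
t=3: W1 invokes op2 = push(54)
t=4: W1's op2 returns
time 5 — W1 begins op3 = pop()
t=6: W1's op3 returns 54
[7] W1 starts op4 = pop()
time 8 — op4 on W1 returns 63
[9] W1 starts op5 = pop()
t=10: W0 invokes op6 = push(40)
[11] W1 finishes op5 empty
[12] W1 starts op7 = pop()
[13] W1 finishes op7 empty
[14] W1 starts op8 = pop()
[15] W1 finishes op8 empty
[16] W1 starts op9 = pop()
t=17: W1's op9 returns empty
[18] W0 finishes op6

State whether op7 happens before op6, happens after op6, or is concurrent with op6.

op7 spans [12,13], op6 spans [10,18]
the intervals overlap in both directions

concurrent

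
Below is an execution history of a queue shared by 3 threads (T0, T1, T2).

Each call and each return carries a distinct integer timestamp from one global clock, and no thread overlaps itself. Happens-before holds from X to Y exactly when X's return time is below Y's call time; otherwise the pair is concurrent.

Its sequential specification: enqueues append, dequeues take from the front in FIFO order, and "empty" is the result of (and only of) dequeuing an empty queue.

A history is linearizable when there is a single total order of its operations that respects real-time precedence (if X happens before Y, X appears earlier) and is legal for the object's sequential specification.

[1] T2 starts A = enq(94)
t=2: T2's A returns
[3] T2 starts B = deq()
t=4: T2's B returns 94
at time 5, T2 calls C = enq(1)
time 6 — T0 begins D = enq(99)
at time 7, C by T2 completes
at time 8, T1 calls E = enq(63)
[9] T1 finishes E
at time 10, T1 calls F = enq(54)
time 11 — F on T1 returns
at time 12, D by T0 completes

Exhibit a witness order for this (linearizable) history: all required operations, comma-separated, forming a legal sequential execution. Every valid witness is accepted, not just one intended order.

A, B, C, D, E, F

after step 1 (A enq(94)): queue <94>
after step 2 (B deq() → 94): queue <>
after step 3 (C enq(1)): queue <1>
after step 4 (D enq(99)): queue <1,99>
after step 5 (E enq(63)): queue <1,99,63>
after step 6 (F enq(54)): queue <1,99,63,54>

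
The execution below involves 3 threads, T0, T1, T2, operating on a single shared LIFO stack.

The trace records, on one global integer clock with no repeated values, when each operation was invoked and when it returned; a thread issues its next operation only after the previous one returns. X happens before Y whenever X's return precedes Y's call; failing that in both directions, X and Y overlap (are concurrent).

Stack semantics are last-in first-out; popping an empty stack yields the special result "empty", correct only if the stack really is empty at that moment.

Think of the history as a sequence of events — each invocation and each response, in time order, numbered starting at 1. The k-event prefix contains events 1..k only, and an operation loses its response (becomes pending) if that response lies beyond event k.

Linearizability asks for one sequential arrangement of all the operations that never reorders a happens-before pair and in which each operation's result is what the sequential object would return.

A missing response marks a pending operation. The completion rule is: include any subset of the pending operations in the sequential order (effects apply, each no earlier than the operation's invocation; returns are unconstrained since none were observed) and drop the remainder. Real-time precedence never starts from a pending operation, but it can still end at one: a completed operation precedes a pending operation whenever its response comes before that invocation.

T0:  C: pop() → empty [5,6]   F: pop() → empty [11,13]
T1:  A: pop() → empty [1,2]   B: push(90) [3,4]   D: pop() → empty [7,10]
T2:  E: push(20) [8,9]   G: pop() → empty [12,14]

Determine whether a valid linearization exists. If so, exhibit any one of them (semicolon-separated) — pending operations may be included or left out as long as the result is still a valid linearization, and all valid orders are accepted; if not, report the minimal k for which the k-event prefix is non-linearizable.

the violation lands at event 6, C's response at time 6: events 1..5 linearize, events 1..6 do not
a single order respects real time; the 3 completed LIFO stack operations fail replay along it
one such order, A, B, C, breaks at step 3 where C pop() → empty is illegal

not linearizable — minimal violating prefix: 6 events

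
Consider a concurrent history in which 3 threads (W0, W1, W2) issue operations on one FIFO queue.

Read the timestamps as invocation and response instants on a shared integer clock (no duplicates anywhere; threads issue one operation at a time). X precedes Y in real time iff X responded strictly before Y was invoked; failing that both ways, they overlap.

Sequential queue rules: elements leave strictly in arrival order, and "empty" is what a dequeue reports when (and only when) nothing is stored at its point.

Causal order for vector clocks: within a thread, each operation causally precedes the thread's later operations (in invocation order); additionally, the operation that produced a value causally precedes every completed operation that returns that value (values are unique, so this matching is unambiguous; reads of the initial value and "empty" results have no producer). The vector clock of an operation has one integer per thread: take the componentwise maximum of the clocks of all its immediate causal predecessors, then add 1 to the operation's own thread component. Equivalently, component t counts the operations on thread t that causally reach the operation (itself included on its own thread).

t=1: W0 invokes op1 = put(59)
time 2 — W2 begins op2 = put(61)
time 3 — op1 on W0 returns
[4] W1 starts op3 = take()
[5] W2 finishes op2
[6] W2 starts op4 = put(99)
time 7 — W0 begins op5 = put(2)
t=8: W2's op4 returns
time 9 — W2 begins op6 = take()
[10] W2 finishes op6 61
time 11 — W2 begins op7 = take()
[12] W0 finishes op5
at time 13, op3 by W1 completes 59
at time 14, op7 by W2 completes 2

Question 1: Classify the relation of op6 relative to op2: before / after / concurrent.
Answer: after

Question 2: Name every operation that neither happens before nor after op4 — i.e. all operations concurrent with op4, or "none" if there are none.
Answer: op3, op5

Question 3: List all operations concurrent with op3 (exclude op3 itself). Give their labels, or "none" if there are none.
Answer: op2, op4, op5, op6, op7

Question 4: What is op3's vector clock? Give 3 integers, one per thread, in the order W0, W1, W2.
Answer: (1, 1, 0)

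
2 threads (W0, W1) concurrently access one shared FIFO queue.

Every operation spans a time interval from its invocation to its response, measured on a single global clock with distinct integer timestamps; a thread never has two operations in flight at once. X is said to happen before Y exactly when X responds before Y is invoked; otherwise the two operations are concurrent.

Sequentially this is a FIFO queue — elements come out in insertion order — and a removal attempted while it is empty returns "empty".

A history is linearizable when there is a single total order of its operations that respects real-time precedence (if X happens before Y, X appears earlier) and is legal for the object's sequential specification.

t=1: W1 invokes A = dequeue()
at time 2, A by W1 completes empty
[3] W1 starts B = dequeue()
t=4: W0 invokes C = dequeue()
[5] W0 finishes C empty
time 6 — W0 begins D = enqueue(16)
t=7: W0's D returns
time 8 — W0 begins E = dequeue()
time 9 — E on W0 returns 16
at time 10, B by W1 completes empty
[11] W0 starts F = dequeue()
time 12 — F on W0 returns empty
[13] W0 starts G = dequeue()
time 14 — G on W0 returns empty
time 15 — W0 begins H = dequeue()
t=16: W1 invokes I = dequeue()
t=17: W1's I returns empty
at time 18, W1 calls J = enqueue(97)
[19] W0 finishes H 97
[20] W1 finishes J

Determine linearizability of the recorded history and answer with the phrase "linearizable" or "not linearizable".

one valid linearization: A, B, C, D, E, F, G, I, J, H
after step 1 (A dequeue() → empty): queue <>
after step 2 (B dequeue() → empty): queue <>
after step 3 (C dequeue() → empty): queue <>
after step 4 (D enqueue(16)): queue <16>
after step 5 (E dequeue() → 16): queue <>
after step 6 (F dequeue() → empty): queue <>
after step 7 (G dequeue() → empty): queue <>
after step 8 (I dequeue() → empty): queue <>
after step 9 (J enqueue(97)): queue <97>
after step 10 (H dequeue() → 97): queue <>

linearizable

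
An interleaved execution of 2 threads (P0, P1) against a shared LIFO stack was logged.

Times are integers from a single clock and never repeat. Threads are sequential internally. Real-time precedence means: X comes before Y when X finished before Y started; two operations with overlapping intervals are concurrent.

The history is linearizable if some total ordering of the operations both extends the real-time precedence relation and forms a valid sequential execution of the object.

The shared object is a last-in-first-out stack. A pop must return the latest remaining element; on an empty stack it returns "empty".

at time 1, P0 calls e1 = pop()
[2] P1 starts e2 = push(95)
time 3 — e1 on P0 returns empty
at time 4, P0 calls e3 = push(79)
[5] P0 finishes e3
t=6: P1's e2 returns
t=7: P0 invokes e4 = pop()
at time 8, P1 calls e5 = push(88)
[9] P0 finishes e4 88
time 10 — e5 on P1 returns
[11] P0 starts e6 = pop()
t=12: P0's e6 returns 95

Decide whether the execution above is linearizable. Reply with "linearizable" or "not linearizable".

a witness: e1, e3, e2, e5, e4, e6
step 1: e1 pop() → empty — stack <>
step 2: e3 push(79) — stack <79>
step 3: e2 push(95) — stack <79,95>
step 4: e5 push(88) — stack <79,95,88>
step 5: e4 pop() → 88 — stack <79,95>
step 6: e6 pop() → 95 — stack <79>

linearizable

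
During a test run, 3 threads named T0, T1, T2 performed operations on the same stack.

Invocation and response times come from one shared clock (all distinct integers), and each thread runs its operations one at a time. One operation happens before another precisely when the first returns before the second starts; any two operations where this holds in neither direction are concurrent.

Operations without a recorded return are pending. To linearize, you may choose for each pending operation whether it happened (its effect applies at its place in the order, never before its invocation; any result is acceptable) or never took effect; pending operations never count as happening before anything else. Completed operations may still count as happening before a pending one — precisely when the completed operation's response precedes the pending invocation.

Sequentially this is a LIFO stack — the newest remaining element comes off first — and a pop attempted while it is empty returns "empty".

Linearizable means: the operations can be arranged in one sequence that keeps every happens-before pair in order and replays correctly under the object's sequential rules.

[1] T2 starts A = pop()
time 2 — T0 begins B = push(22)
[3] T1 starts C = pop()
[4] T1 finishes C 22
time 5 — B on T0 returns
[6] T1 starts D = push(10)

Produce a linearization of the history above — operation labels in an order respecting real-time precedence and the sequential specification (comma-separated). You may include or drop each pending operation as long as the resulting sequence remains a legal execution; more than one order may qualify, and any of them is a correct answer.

step 1: A pop() (pending, included) — stack <>
step 2: B push(22) — stack <22>
step 3: C pop() → 22 — stack <>

A, B, C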